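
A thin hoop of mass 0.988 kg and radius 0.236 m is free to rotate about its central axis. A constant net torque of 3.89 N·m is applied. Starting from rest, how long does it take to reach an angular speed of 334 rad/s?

t ≈ 4.72 s

I = MR² = (0.988)(0.236)² = 0.05503 kg·m².
α = τ/I = 3.89/0.05503 = 70.69 rad/s².
ω = αt ⇒ t = ω/α = 334/70.69 = 4.725 s.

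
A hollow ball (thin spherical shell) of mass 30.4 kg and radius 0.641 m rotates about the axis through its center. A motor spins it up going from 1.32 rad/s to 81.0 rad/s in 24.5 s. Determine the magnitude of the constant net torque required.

τ ≈ 27.1 N·m

I = (2/3)MR² = (2/3)(30.4)(0.641)² = 8.327 kg·m².
α = Δω/Δt = (81.0 − 1.32)/24.5 = 3.252 rad/s².
τ = Iα = (8.327)(3.252) = 27.08 N·m.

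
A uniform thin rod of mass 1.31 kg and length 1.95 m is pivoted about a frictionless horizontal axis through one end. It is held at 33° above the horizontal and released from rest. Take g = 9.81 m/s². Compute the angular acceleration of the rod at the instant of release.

α ≈ 6.33 rad/s²

About the pivot, I = (1/3)ML² = (1/3)(1.31)(1.95)² = 1.660 kg·m².
The weight acts at the center, a distance L/2 = 0.9750 m from the pivot; τ = Mg(L/2) cos 33° = 10.51 N·m.
α = τ/I = 10.51/1.660 = 6.329 rad/s².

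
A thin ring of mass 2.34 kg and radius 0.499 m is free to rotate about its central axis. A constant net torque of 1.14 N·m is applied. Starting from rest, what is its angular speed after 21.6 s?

I = MR² = (2.34)(0.499)² = 0.5827 kg·m².
α = τ/I = 1.14/0.5827 = 1.957 rad/s².
ω = ω₀ + αt = 0 + (1.957)(21.6) = 42.26 rad/s.

ω ≈ 42.3 rad/s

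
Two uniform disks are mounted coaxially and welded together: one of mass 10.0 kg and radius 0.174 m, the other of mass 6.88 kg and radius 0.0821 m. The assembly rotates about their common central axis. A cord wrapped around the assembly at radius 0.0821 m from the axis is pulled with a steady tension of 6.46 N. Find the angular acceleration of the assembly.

I = ½M₁R₁² + ½M₂R₂² = ½(10.0)(0.174)² + ½(6.88)(0.0821)² = 0.1746 kg·m².
τ = F r = (6.46)(0.0821) = 0.5304 N·m.
α = τ/I = 0.5304/0.1746 = 3.038 rad/s².

α ≈ 3.04 rad/s²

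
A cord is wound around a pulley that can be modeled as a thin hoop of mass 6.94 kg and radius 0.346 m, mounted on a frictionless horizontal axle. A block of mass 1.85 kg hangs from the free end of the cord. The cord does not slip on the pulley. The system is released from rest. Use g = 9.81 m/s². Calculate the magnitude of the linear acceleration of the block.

I = MR² = (6.94)(0.346)² = 0.8308 kg·m².
Block: mg − T = ma. Pulley: TR = Iα. No-slip: a = αR, so T = (I/R²)a = 6.940·a.
Then mg = (m + 6.940)a, so a = (1.85)(9.81)/(1.85 + 6.940) = 2.065 m/s².

a ≈ 2.06 m/s²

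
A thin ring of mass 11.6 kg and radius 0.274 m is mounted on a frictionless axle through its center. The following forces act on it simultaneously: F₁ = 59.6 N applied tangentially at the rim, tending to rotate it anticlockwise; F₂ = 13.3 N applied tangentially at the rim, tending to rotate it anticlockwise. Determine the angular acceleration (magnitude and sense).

α ≈ 22.9 rad/s², anticlockwise

I = MR² = (11.6)(0.274)² = 0.8709 kg·m².
Taking anticlockwise as positive: τ₁ = +(59.6)(0.274) = +16.33 N·m; τ₂ = +(13.3)(0.274) = +3.644 N·m.
Net torque τ = 19.97 N·m.
α = τ/I = 19.97/0.8709 = 22.94 rad/s².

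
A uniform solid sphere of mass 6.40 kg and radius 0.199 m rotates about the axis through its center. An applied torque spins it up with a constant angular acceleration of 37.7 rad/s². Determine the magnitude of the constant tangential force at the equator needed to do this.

F ≈ 19.2 N

I = (2/5)MR² = (2/5)(6.40)(0.199)² = 0.1014 kg·m².
The required torque is τ = Iα = (0.1014)(37.70) = 3.822 N·m.
A tangential force at the equator gives τ = FR, so F = τ/R = 3.822/0.199 = 19.21 N.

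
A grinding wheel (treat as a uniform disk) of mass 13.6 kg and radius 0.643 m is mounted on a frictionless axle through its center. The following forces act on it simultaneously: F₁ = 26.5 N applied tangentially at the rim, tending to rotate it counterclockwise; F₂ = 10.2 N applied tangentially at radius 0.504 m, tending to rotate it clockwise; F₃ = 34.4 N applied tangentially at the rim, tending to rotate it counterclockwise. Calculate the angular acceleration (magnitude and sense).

α ≈ 12.1 rad/s², counterclockwise

I = ½MR² = (1/2)(13.6)(0.643)² = 2.811 kg·m².
Taking counterclockwise as positive: τ₁ = +(26.5)(0.643) = +17.04 N·m; τ₂ = −(10.2)(0.504) = −5.141 N·m; τ₃ = +(34.4)(0.643) = +22.12 N·m.
Net torque τ = 34.02 N·m.
α = τ/I = 34.02/2.811 = 12.10 rad/s².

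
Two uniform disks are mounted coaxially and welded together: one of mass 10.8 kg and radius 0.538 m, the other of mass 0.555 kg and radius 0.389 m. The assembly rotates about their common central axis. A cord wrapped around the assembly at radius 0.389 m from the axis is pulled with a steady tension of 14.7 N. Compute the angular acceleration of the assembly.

I = ½M₁R₁² + ½M₂R₂² = ½(10.8)(0.538)² + ½(0.555)(0.389)² = 1.605 kg·m².
τ = F r = (14.7)(0.389) = 5.718 N·m.
α = τ/I = 5.718/1.605 = 3.563 rad/s².

α ≈ 3.56 rad/s²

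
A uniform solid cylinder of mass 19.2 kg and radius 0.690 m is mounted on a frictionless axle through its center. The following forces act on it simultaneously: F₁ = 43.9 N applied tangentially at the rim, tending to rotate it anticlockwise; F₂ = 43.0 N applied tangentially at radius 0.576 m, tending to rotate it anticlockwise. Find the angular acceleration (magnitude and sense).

α ≈ 12.0 rad/s², anticlockwise

I = ½MR² = (1/2)(19.2)(0.690)² = 4.571 kg·m².
Taking anticlockwise as positive: τ₁ = +(43.9)(0.690) = +30.29 N·m; τ₂ = +(43.0)(0.576) = +24.77 N·m.
Net torque τ = 55.06 N·m.
α = τ/I = 55.06/4.571 = 12.05 rad/s².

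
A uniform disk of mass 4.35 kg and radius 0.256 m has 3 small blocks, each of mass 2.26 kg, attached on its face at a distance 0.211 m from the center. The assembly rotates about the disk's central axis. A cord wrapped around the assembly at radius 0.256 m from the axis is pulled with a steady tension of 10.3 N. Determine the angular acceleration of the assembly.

I_disk = ½MR² = ½(4.35)(0.256)² = 0.1425 kg·m².
I_blocks = 3·m·r² = 3(2.26)(0.211)² = 0.3019 kg·m².
Total I = 0.4444 kg·m².
τ = F r = (10.3)(0.256) = 2.637 N·m.
α = τ/I = 2.637/0.4444 = 5.933 rad/s².

α ≈ 5.93 rad/s²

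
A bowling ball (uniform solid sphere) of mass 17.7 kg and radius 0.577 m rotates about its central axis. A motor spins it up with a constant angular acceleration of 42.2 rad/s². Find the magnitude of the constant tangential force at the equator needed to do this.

I = (2/5)MR² = (2/5)(17.7)(0.577)² = 2.357 kg·m².
The required torque is τ = Iα = (2.357)(42.20) = 99.47 N·m.
A tangential force at the equator gives τ = FR, so F = τ/R = 99.47/0.577 = 172.4 N.

F ≈ 172 N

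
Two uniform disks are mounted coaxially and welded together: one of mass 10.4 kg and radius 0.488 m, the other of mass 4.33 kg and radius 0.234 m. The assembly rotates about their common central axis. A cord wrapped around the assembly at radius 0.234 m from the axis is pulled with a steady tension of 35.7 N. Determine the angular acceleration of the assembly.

α ≈ 6.16 rad/s²

I = ½M₁R₁² + ½M₂R₂² = ½(10.4)(0.488)² + ½(4.33)(0.234)² = 1.357 kg·m².
τ = F r = (35.7)(0.234) = 8.354 N·m.
α = τ/I = 8.354/1.357 = 6.157 rad/s².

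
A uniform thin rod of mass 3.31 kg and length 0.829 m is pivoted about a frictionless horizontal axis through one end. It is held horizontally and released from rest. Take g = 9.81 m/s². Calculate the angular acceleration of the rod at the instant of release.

About the pivot, I = (1/3)ML² = (1/3)(3.31)(0.829)² = 0.7583 kg·m².
The weight acts at the center, a distance L/2 = 0.4145 m from the pivot; τ = Mg(L/2) = 13.46 N·m.
α = τ/I = 13.46/0.7583 = 17.75 rad/s².

α ≈ 17.8 rad/s²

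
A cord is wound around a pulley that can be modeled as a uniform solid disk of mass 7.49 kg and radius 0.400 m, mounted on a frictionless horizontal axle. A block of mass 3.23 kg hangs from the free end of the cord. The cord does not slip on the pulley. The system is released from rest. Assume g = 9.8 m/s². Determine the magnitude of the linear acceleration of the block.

a ≈ 4.54 m/s²

I = ½MR² = (1/2)(7.49)(0.400)² = 0.5992 kg·m².
Block: mg − T = ma. Pulley: TR = Iα. No-slip: a = αR, so T = (I/R²)a = 3.745·a.
Then mg = (m + 3.745)a, so a = (3.23)(9.8)/(3.23 + 3.745) = 4.538 m/s².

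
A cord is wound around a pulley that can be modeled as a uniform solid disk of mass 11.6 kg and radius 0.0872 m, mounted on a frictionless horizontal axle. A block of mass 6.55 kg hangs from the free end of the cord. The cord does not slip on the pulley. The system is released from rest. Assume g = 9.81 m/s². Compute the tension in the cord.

T ≈ 30.2 N

I = ½MR² = (1/2)(11.6)(0.0872)² = 0.04410 kg·m².
Block: mg − T = ma. Pulley: TR = Iα. No-slip: a = αR, so T = (I/R²)a = 5.800·a.
Then mg = (m + 5.800)a, so a = (6.55)(9.81)/(6.55 + 5.800) = 5.203 m/s².
T = 5.800·a = 30.18 N.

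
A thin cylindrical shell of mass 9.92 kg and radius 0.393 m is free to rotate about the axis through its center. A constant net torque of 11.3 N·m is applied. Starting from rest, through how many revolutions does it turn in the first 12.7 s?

≈ 94.7 revolutions

I = MR² = (9.92)(0.393)² = 1.532 kg·m².
α = τ/I = 11.3/1.532 = 7.375 rad/s².
θ = ½αt² = ½(7.375)(12.7)² = 594.8 rad.
Revolutions = θ/(2π) = 94.66.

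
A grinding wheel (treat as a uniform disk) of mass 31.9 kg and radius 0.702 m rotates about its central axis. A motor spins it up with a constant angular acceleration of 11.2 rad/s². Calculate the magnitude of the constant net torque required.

I = ½MR² = (1/2)(31.9)(0.702)² = 7.860 kg·m².
τ = Iα = (7.860)(11.20) = 88.03 N·m.

τ ≈ 88.0 N·m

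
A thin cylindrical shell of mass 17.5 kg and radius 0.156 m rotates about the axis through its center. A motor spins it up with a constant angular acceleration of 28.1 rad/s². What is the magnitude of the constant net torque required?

τ ≈ 12.0 N·m

I = MR² = (17.5)(0.156)² = 0.4259 kg·m².
τ = Iα = (0.4259)(28.10) = 11.97 N·m.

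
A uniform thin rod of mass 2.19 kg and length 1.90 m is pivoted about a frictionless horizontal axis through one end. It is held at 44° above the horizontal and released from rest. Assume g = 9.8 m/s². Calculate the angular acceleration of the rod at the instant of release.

About the pivot, I = (1/3)ML² = (1/3)(2.19)(1.90)² = 2.635 kg·m².
The weight acts at the center, a distance L/2 = 0.9500 m from the pivot; τ = Mg(L/2) cos 44° = 14.67 N·m.
α = τ/I = 14.67/2.635 = 5.565 rad/s².
(Equivalently α = (3g/(2L)) cos 44° = 5.565 rad/s².)

α ≈ 5.57 rad/s²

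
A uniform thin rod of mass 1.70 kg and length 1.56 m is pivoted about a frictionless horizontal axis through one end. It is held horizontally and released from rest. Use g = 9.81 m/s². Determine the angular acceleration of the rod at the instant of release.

About the pivot, I = (1/3)ML² = (1/3)(1.70)(1.56)² = 1.379 kg·m².
The weight acts at the center, a distance L/2 = 0.7800 m from the pivot; τ = Mg(L/2) = 13.01 N·m.
α = τ/I = 13.01/1.379 = 9.433 rad/s².
(Equivalently α = (3g/(2L)) = 9.433 rad/s².)

α ≈ 9.43 rad/s²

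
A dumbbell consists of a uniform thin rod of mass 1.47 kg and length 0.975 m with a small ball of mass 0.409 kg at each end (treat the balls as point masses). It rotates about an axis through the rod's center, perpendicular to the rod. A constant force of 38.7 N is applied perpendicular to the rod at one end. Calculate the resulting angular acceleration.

I_rod = (1/12)ML² = (1/12)(1.47)(0.975)² = 0.1165 kg·m².
I_balls = 2·m·(L/2)² = 2(0.409)(0.4875)² = 0.1944 kg·m².
Total I = 0.3109 kg·m².
τ = F·(L/2) = (38.7)(0.487) = 18.87 N·m.
α = τ/I = 18.87/0.3109 = 60.69 rad/s².

α ≈ 60.7 rad/s²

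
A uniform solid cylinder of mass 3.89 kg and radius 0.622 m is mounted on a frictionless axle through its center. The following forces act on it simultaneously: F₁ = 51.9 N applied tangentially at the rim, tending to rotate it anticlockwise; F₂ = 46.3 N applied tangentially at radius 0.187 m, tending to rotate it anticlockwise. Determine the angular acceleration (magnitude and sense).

α ≈ 54.4 rad/s², anticlockwise

I = ½MR² = (1/2)(3.89)(0.622)² = 0.7525 kg·m².
Taking anticlockwise as positive: τ₁ = +(51.9)(0.622) = +32.28 N·m; τ₂ = +(46.3)(0.187) = +8.658 N·m.
Net torque τ = 40.94 N·m.
α = τ/I = 40.94/0.7525 = 54.41 rad/s².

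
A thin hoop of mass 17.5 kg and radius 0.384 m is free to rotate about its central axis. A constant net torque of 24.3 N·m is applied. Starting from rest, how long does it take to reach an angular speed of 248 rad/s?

t ≈ 26.3 s

I = MR² = (17.5)(0.384)² = 2.580 kg·m².
α = τ/I = 24.3/2.580 = 9.417 rad/s².
ω = αt ⇒ t = ω/α = 248/9.417 = 26.34 s.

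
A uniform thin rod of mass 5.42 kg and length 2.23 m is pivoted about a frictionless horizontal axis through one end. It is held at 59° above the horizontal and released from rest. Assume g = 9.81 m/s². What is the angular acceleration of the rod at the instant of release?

α ≈ 3.40 rad/s²

About the pivot, I = (1/3)ML² = (1/3)(5.42)(2.23)² = 8.984 kg·m².
The weight acts at the center, a distance L/2 = 1.115 m from the pivot; τ = Mg(L/2) cos 59° = 30.53 N·m.
α = τ/I = 30.53/8.984 = 3.399 rad/s².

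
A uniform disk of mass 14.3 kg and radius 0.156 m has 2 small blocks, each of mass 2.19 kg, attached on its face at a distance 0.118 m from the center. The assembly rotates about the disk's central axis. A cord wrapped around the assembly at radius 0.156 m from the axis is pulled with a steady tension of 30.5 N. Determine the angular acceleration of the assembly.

α ≈ 20.2 rad/s²

I_disk = ½MR² = ½(14.3)(0.156)² = 0.1740 kg·m².
I_blocks = 2·m·r² = 2(2.19)(0.118)² = 0.06099 kg·m².
Total I = 0.2350 kg·m².
τ = F r = (30.5)(0.156) = 4.758 N·m.
α = τ/I = 4.758/0.2350 = 20.25 rad/s².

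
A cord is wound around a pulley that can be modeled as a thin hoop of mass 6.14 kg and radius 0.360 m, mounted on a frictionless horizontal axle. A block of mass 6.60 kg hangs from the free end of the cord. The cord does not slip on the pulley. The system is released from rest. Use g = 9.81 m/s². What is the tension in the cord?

T ≈ 31.2 N

I = MR² = (6.14)(0.360)² = 0.7957 kg·m².
Block: mg − T = ma. Pulley: TR = Iα. No-slip: a = αR, so T = (I/R²)a = 6.140·a.
Then mg = (m + 6.140)a, so a = (6.60)(9.81)/(6.60 + 6.140) = 5.082 m/s².
T = 6.140·a = 31.20 N.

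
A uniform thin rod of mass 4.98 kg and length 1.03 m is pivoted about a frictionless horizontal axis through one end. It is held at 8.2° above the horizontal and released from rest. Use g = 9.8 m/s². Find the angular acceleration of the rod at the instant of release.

α ≈ 14.1 rad/s²

About the pivot, I = (1/3)ML² = (1/3)(4.98)(1.03)² = 1.761 kg·m².
The weight acts at the center, a distance L/2 = 0.5150 m from the pivot; τ = Mg(L/2) cos 8.2° = 24.88 N·m.
α = τ/I = 24.88/1.761 = 14.13 rad/s².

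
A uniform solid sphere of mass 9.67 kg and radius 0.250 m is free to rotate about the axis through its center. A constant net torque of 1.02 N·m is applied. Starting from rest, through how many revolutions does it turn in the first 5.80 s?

≈ 11.3 revolutions

I = (2/5)MR² = (2/5)(9.67)(0.250)² = 0.2418 kg·m².
α = τ/I = 1.02/0.2418 = 4.219 rad/s².
θ = ½αt² = ½(4.219)(5.80)² = 70.97 rad.
Revolutions = θ/(2π) = 11.29.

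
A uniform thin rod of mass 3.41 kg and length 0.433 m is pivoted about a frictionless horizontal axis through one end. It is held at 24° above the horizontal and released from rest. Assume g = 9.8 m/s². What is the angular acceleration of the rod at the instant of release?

About the pivot, I = (1/3)ML² = (1/3)(3.41)(0.433)² = 0.2131 kg·m².
The weight acts at the center, a distance L/2 = 0.2165 m from the pivot; τ = Mg(L/2) cos 24° = 6.609 N·m.
α = τ/I = 6.609/0.2131 = 31.01 rad/s².
(Equivalently α = (3g/(2L)) cos 24° = 31.01 rad/s².)

α ≈ 31.0 rad/s²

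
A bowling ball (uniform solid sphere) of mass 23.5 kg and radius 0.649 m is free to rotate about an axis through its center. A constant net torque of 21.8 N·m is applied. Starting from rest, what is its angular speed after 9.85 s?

I = (2/5)MR² = (2/5)(23.5)(0.649)² = 3.959 kg·m².
α = τ/I = 21.8/3.959 = 5.506 rad/s².
ω = ω₀ + αt = 0 + (5.506)(9.85) = 54.23 rad/s.

ω ≈ 54.2 rad/s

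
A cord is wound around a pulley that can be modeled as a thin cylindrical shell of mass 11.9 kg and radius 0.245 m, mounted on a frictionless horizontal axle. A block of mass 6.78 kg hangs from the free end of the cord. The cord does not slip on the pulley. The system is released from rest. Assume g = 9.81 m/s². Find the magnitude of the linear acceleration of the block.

I = MR² = (11.9)(0.245)² = 0.7143 kg·m².
Block: mg − T = ma. Pulley: TR = Iα. No-slip: a = αR, so T = (I/R²)a = 11.90·a.
Then mg = (m + 11.90)a, so a = (6.78)(9.81)/(6.78 + 11.90) = 3.561 m/s².

a ≈ 3.56 m/s²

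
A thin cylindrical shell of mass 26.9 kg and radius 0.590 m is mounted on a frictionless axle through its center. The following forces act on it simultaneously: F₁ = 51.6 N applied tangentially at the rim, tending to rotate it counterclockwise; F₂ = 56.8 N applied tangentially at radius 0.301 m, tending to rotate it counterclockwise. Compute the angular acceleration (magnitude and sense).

I = MR² = (26.9)(0.590)² = 9.364 kg·m².
Taking counterclockwise as positive: τ₁ = +(51.6)(0.590) = +30.44 N·m; τ₂ = +(56.8)(0.301) = +17.10 N·m.
Net torque τ = 47.54 N·m.
α = τ/I = 47.54/9.364 = 5.077 rad/s².

α ≈ 5.08 rad/s², counterclockwise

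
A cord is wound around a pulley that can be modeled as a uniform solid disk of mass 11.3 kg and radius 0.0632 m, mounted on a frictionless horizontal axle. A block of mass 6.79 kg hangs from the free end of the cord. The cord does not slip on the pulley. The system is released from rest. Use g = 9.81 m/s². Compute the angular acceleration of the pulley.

I = ½MR² = (1/2)(11.3)(0.0632)² = 0.02257 kg·m².
Block: mg − T = ma. Pulley: TR = Iα. No-slip: a = αR, so T = (I/R²)a = 5.650·a.
Then mg = (m + 5.650)a, so a = (6.79)(9.81)/(6.79 + 5.650) = 5.354 m/s².
α = a/R = 5.354/0.0632 = 84.72 rad/s².

α ≈ 84.7 rad/s²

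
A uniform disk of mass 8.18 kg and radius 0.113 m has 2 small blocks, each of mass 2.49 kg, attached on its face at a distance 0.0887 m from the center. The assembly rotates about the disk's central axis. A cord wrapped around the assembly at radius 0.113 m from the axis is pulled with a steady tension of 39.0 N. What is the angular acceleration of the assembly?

α ≈ 48.2 rad/s²

I_disk = ½MR² = ½(8.18)(0.113)² = 0.05223 kg·m².
I_blocks = 2·m·r² = 2(2.49)(0.0887)² = 0.03918 kg·m².
Total I = 0.09141 kg·m².
τ = F r = (39.0)(0.113) = 4.407 N·m.
α = τ/I = 4.407/0.09141 = 48.21 rad/s².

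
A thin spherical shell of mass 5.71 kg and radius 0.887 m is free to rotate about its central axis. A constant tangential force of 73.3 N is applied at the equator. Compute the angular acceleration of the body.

I = (2/3)MR² = (2/3)(5.71)(0.887)² = 2.995 kg·m².
τ = F R = (73.3)(0.887) = 65.02 N·m.
From τ = Iα: α = 65.02/2.995 = 21.71 rad/s².

α ≈ 21.7 rad/s²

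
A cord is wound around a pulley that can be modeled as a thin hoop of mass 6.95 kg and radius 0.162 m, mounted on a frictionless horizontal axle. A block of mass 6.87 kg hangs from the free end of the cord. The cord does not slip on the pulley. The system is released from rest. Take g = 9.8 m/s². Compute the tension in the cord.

T ≈ 33.9 N

I = MR² = (6.95)(0.162)² = 0.1824 kg·m².
Block: mg − T = ma. Pulley: TR = Iα. No-slip: a = αR, so T = (I/R²)a = 6.950·a.
Then mg = (m + 6.950)a, so a = (6.87)(9.8)/(6.87 + 6.950) = 4.872 m/s².
T = 6.950·a = 33.86 N.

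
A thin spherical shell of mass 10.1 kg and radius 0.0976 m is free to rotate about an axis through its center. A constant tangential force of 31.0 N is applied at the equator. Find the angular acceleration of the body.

α ≈ 47.2 rad/s²

I = (2/3)MR² = (2/3)(10.1)(0.0976)² = 0.06414 kg·m².
τ = F R = (31.0)(0.0976) = 3.026 N·m.
From τ = Iα: α = 3.026/0.06414 = 47.17 rad/s².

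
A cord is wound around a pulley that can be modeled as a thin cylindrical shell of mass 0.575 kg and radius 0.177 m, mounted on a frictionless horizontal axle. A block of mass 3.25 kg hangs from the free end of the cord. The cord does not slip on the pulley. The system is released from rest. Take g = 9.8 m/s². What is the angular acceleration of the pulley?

I = MR² = (0.575)(0.177)² = 0.01801 kg·m².
Block: mg − T = ma. Pulley: TR = Iα. No-slip: a = αR, so T = (I/R²)a = 0.5750·a.
Then mg = (m + 0.5750)a, so a = (3.25)(9.8)/(3.25 + 0.5750) = 8.327 m/s².
α = a/R = 8.327/0.177 = 47.04 rad/s².

α ≈ 47.0 rad/s²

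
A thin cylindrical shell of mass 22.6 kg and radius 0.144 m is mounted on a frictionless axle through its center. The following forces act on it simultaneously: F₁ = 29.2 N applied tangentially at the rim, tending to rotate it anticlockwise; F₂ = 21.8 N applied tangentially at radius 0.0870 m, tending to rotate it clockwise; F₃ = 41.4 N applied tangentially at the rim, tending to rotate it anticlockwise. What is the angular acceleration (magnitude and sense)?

I = MR² = (22.6)(0.144)² = 0.4686 kg·m².
Taking anticlockwise as positive: τ₁ = +(29.2)(0.144) = +4.205 N·m; τ₂ = −(21.8)(0.0870) = −1.897 N·m; τ₃ = +(41.4)(0.144) = +5.962 N·m.
Net torque τ = 8.270 N·m.
α = τ/I = 8.270/0.4686 = 17.65 rad/s².

α ≈ 17.6 rad/s², anticlockwise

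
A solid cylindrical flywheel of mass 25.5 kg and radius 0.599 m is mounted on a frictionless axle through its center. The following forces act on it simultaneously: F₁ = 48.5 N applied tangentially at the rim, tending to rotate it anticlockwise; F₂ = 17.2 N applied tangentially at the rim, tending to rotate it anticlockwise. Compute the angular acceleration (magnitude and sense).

I = ½MR² = (1/2)(25.5)(0.599)² = 4.575 kg·m².
Taking anticlockwise as positive: τ₁ = +(48.5)(0.599) = +29.05 N·m; τ₂ = +(17.2)(0.599) = +10.30 N·m.
Net torque τ = 39.35 N·m.
α = τ/I = 39.35/4.575 = 8.603 rad/s².

α ≈ 8.60 rad/s², anticlockwise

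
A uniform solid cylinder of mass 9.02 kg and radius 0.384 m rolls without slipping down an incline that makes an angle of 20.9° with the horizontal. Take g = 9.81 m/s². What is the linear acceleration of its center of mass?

a ≈ 2.33 m/s²

Translation along the incline: Mg sinθ − f = Ma.
Rotation about the center: fR = Iα with I = ½MR². No-slip gives a = αR, so f = (I/R²)a = (1/2)M a.
Substituting: Mg sinθ = (1 + 0.5000)Ma, so a = g sinθ/(1 + 0.5000) = (9.81) sin 20.9° / 1.500 = 2.333 m/s².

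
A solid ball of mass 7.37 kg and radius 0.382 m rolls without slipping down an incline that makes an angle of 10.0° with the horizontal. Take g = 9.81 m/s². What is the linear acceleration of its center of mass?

Translation along the incline: Mg sinθ − f = Ma.
Rotation about the center: fR = Iα with I = (2/5)MR². No-slip gives a = αR, so f = (I/R²)a = (2/5)M a.
Substituting: Mg sinθ = (1 + 0.4000)Ma, so a = g sinθ/(1 + 0.4000) = (9.81) sin 10.0° / 1.400 = 1.217 m/s².

a ≈ 1.22 m/s²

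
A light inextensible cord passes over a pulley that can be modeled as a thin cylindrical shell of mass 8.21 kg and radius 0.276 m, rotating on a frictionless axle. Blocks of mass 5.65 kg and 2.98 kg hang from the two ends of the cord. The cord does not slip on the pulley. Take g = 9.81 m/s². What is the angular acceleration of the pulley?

I = MR² = (8.21)(0.276)² = 0.6254 kg·m².
Heavier block: m₁g − T₁ = m₁a. Lighter block: T₂ − m₂g = m₂a.
Pulley: (T₁ − T₂)R = Iα = I(a/R), so T₁ − T₂ = (I/R²)a = 1·M_p a = 8.210·a.
Adding the three: (m₁ − m₂)g = (m₁ + m₂ + 8.210)a, so a = (5.65 − 2.98)(9.81)/(5.65 + 2.98 + 8.210) = 1.555 m/s².
α = a/R = 1.555/0.276 = 5.635 rad/s².

α ≈ 5.64 rad/s²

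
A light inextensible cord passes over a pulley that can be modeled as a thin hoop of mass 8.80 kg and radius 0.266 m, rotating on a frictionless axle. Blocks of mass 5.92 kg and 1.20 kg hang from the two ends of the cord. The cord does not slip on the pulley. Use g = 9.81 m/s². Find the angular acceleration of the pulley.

α ≈ 10.9 rad/s²

I = MR² = (8.80)(0.266)² = 0.6227 kg·m².
Heavier block: m₁g − T₁ = m₁a. Lighter block: T₂ − m₂g = m₂a.
Pulley: (T₁ − T₂)R = Iα = I(a/R), so T₁ − T₂ = (I/R²)a = 1·M_p a = 8.800·a.
Adding the three: (m₁ − m₂)g = (m₁ + m₂ + 8.800)a, so a = (5.92 − 1.20)(9.81)/(5.92 + 1.20 + 8.800) = 2.908 m/s².
α = a/R = 2.908/0.266 = 10.93 rad/s².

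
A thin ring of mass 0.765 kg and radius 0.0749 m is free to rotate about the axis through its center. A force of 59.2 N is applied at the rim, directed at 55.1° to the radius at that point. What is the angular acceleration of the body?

α ≈ 847 rad/s²

I = MR² = (0.765)(0.0749)² = 0.004292 kg·m².
Only the tangential component produces torque: τ = F R sinθ = (59.2)(0.0749) sin 55.1° = 3.637 N·m.
Newton's second law for rotation, τ = Iα, gives α = τ/I = 3.637/0.004292 = 847.4 rad/s².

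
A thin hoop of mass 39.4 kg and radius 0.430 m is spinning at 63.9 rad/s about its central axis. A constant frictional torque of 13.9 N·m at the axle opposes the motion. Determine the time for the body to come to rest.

I = MR² = (39.4)(0.430)² = 7.285 kg·m².
The net torque has magnitude 13.9 N·m, opposing ω.
|α| = τ/I = 13.90/7.285 = 1.908 rad/s² (deceleration).
0 = ω₀ − |α|t ⇒ t = ω₀/|α| = 63.9/1.908 = 33.49 s.

t ≈ 33.5 s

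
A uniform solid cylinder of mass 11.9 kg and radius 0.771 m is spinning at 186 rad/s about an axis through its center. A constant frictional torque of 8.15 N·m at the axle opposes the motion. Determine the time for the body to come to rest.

t ≈ 80.7 s

I = ½MR² = (1/2)(11.9)(0.771)² = 3.537 kg·m².
The net torque has magnitude 8.15 N·m, opposing ω.
|α| = τ/I = 8.150/3.537 = 2.304 rad/s² (deceleration).
0 = ω₀ − |α|t ⇒ t = ω₀/|α| = 186/2.304 = 80.72 s.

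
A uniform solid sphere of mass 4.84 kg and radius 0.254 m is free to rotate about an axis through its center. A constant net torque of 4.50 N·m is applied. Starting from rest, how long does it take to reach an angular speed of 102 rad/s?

t ≈ 2.83 s

I = (2/5)MR² = (2/5)(4.84)(0.254)² = 0.1249 kg·m².
α = τ/I = 4.50/0.1249 = 36.03 rad/s².
ω = αt ⇒ t = ω/α = 102/36.03 = 2.831 s.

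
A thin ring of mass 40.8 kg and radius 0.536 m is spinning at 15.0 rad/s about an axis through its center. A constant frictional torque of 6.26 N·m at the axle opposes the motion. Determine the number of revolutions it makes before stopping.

≈ 33.5 revolutions

I = MR² = (40.8)(0.536)² = 11.72 kg·m².
The net torque has magnitude 6.26 N·m, opposing ω.
|α| = τ/I = 6.260/11.72 = 0.5341 rad/s² (deceleration).
ω² = ω₀² − 2|α|θ with ω = 0 ⇒ θ = ω₀²/(2|α|) = 210.7 rad = 33.53 rev.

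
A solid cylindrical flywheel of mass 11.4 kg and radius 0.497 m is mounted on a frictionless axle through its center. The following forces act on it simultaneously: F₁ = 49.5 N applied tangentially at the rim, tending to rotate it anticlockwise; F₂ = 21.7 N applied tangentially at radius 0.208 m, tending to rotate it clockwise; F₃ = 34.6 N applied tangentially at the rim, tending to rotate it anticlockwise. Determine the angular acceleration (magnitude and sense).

I = ½MR² = (1/2)(11.4)(0.497)² = 1.408 kg·m².
Taking anticlockwise as positive: τ₁ = +(49.5)(0.497) = +24.60 N·m; τ₂ = −(21.7)(0.208) = −4.514 N·m; τ₃ = +(34.6)(0.497) = +17.20 N·m.
Net torque τ = 37.28 N·m.
α = τ/I = 37.28/1.408 = 26.48 rad/s².

α ≈ 26.5 rad/s², anticlockwise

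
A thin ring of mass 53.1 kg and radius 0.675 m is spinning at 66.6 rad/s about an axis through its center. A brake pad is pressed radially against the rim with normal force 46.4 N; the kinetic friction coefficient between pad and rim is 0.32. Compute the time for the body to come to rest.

I = MR² = (53.1)(0.675)² = 24.19 kg·m².
Friction force f = μN = (0.32)(46.4) = 14.85 N at the rim; torque magnitude τ = fR = 10.02 N·m, opposing ω.
|α| = τ/I = 10.02/24.19 = 0.4143 rad/s² (deceleration).
0 = ω₀ − |α|t ⇒ t = ω₀/|α| = 66.6/0.4143 = 160.8 s.

t ≈ 161 s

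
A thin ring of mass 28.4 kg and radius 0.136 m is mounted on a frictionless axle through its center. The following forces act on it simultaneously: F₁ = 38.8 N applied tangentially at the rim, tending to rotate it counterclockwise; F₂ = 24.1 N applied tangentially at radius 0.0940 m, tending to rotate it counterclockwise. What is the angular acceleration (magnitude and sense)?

I = MR² = (28.4)(0.136)² = 0.5253 kg·m².
Taking counterclockwise as positive: τ₁ = +(38.8)(0.136) = +5.277 N·m; τ₂ = +(24.1)(0.0940) = +2.265 N·m.
Net torque τ = 7.542 N·m.
α = τ/I = 7.542/0.5253 = 14.36 rad/s².

α ≈ 14.4 rad/s², counterclockwise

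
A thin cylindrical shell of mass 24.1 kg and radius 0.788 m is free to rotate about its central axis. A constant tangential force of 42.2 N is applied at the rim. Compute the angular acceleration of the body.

I = MR² = (24.1)(0.788)² = 14.96 kg·m².
τ = F R = (42.2)(0.788) = 33.25 N·m.
Newton's second law for rotation, τ = Iα, gives α = τ/I = 33.25/14.96 = 2.222 rad/s².

α ≈ 2.22 rad/s²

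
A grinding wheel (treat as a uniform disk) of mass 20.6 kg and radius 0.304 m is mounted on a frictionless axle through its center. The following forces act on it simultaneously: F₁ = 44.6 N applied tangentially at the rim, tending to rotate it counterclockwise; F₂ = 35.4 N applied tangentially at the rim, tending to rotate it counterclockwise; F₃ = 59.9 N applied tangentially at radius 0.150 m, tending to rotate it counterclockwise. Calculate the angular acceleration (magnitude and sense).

I = ½MR² = (1/2)(20.6)(0.304)² = 0.9519 kg·m².
Taking counterclockwise as positive: τ₁ = +(44.6)(0.304) = +13.56 N·m; τ₂ = +(35.4)(0.304) = +10.76 N·m; τ₃ = +(59.9)(0.150) = +8.985 N·m.
Net torque τ = 33.30 N·m.
α = τ/I = 33.30/0.9519 = 34.99 rad/s².

α ≈ 35.0 rad/s², counterclockwise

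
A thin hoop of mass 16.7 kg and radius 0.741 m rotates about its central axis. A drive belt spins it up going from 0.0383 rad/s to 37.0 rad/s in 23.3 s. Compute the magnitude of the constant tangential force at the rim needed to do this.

F ≈ 19.6 N

I = MR² = (16.7)(0.741)² = 9.170 kg·m².
α = Δω/Δt = (37.0 − 0.0383)/23.3 = 1.586 rad/s².
The required torque is τ = Iα = (9.170)(1.586) = 14.55 N·m.
A tangential force at the rim gives τ = FR, so F = τ/R = 14.55/0.741 = 19.63 N.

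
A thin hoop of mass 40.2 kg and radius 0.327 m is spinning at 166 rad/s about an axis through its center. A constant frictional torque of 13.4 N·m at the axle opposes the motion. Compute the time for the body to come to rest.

t ≈ 53.3 s

I = MR² = (40.2)(0.327)² = 4.299 kg·m².
The net torque has magnitude 13.4 N·m, opposing ω.
|α| = τ/I = 13.40/4.299 = 3.117 rad/s² (deceleration).
0 = ω₀ − |α|t ⇒ t = ω₀/|α| = 166/3.117 = 53.25 s.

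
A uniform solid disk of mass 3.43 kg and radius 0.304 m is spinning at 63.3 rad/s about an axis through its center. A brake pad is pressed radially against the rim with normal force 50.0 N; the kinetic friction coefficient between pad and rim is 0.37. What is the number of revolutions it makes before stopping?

≈ 8.99 revolutions

I = ½MR² = (1/2)(3.43)(0.304)² = 0.1585 kg·m².
Friction force f = μN = (0.37)(50.0) = 18.50 N at the rim; torque magnitude τ = fR = 5.624 N·m, opposing ω.
|α| = τ/I = 5.624/0.1585 = 35.48 rad/s² (deceleration).
ω² = ω₀² − 2|α|θ with ω = 0 ⇒ θ = ω₀²/(2|α|) = 56.46 rad = 8.986 rev.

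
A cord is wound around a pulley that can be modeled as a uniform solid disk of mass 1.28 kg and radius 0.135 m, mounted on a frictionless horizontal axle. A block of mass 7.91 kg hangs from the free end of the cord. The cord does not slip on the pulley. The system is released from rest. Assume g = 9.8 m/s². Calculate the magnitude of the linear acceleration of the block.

a ≈ 9.07 m/s²

I = ½MR² = (1/2)(1.28)(0.135)² = 0.01166 kg·m².
Block: mg − T = ma. Pulley: TR = Iα. No-slip: a = αR, so T = (I/R²)a = 0.6400·a.
Then mg = (m + 0.6400)a, so a = (7.91)(9.8)/(7.91 + 0.6400) = 9.066 m/s².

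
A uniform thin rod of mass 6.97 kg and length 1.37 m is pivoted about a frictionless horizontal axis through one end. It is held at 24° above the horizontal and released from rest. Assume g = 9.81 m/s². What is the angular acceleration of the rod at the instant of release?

About the pivot, I = (1/3)ML² = (1/3)(6.97)(1.37)² = 4.361 kg·m².
The weight acts at the center, a distance L/2 = 0.6850 m from the pivot; τ = Mg(L/2) cos 24° = 42.79 N·m.
α = τ/I = 42.79/4.361 = 9.812 rad/s².

α ≈ 9.81 rad/s²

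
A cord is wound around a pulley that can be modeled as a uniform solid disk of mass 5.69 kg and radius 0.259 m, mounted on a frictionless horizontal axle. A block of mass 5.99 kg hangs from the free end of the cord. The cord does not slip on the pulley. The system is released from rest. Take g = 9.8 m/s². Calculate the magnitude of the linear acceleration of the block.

a ≈ 6.64 m/s²

I = ½MR² = (1/2)(5.69)(0.259)² = 0.1908 kg·m².
Block: mg − T = ma. Pulley: TR = Iα. No-slip: a = αR, so T = (I/R²)a = 2.845·a.
Then mg = (m + 2.845)a, so a = (5.99)(9.8)/(5.99 + 2.845) = 6.644 m/s².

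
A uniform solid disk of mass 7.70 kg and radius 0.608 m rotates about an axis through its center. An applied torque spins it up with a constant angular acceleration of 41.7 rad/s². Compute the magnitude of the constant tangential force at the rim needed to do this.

F ≈ 97.6 N

I = ½MR² = (1/2)(7.70)(0.608)² = 1.423 kg·m².
The required torque is τ = Iα = (1.423)(41.70) = 59.35 N·m.
A tangential force at the rim gives τ = FR, so F = τ/R = 59.35/0.608 = 97.61 N.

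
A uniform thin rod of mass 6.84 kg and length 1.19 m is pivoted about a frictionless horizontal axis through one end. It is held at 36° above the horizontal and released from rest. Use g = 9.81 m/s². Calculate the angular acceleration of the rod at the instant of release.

About the pivot, I = (1/3)ML² = (1/3)(6.84)(1.19)² = 3.229 kg·m².
The weight acts at the center, a distance L/2 = 0.5950 m from the pivot; τ = Mg(L/2) cos 36° = 32.30 N·m.
α = τ/I = 32.30/3.229 = 10.00 rad/s².
(Equivalently α = (3g/(2L)) cos 36° = 10.00 rad/s².)

α ≈ 10.0 rad/s²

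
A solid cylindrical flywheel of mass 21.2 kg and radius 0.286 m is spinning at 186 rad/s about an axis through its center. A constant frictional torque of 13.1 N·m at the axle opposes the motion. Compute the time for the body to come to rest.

I = ½MR² = (1/2)(21.2)(0.286)² = 0.8670 kg·m².
The net torque has magnitude 13.1 N·m, opposing ω.
|α| = τ/I = 13.10/0.8670 = 15.11 rad/s² (deceleration).
0 = ω₀ − |α|t ⇒ t = ω₀/|α| = 186/15.11 = 12.31 s.

t ≈ 12.3 s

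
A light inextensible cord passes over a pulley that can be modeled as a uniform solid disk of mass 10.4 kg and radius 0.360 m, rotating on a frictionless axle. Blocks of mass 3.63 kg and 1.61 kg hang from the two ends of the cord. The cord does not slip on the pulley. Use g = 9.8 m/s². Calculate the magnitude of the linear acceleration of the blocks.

a ≈ 1.90 m/s²

I = ½MR² = (1/2)(10.4)(0.360)² = 0.6739 kg·m².
Heavier block: m₁g − T₁ = m₁a. Lighter block: T₂ − m₂g = m₂a.
Pulley: (T₁ − T₂)R = Iα = I(a/R), so T₁ − T₂ = (I/R²)a = (1/2)M_p a = 5.200·a.
Adding the three: (m₁ − m₂)g = (m₁ + m₂ + 5.200)a, so a = (3.63 − 1.61)(9.8)/(3.63 + 1.61 + 5.200) = 1.896 m/s².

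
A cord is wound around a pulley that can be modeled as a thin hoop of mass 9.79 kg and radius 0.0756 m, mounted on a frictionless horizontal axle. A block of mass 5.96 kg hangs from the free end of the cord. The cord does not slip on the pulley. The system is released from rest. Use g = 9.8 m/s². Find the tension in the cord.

T ≈ 36.3 N

I = MR² = (9.79)(0.0756)² = 0.05595 kg·m².
Block: mg − T = ma. Pulley: TR = Iα. No-slip: a = αR, so T = (I/R²)a = 9.790·a.
Then mg = (m + 9.790)a, so a = (5.96)(9.8)/(5.96 + 9.790) = 3.708 m/s².
T = 9.790·a = 36.31 N.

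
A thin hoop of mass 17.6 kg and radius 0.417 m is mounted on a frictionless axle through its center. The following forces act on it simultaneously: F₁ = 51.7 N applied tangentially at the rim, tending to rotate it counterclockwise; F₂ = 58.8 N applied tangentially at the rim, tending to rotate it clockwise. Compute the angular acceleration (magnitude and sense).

I = MR² = (17.6)(0.417)² = 3.060 kg·m².
Taking counterclockwise as positive: τ₁ = +(51.7)(0.417) = +21.56 N·m; τ₂ = −(58.8)(0.417) = −24.52 N·m.
Net torque τ = -2.961 N·m.
α = τ/I = -2.961/3.060 = -0.9674 rad/s².

α ≈ 0.967 rad/s², clockwise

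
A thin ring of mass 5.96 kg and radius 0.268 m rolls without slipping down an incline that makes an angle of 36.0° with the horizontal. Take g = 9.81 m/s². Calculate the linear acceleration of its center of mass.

Translation along the incline: Mg sinθ − f = Ma.
Rotation about the center: fR = Iα with I = MR². No-slip gives a = αR, so f = (I/R²)a = M a.
Substituting: Mg sinθ = (1 + 1.000)Ma, so a = g sinθ/(1 + 1.000) = (9.81) sin 36.0° / 2.000 = 2.883 m/s².

a ≈ 2.88 m/s²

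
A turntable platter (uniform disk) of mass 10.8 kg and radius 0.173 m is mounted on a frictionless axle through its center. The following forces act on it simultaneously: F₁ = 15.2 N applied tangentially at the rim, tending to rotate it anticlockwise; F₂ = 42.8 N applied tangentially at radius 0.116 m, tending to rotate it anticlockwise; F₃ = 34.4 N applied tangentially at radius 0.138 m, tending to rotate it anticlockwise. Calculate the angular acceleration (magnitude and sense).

α ≈ 76.4 rad/s², anticlockwise

I = ½MR² = (1/2)(10.8)(0.173)² = 0.1616 kg·m².
Taking anticlockwise as positive: τ₁ = +(15.2)(0.173) = +2.630 N·m; τ₂ = +(42.8)(0.116) = +4.965 N·m; τ₃ = +(34.4)(0.138) = +4.747 N·m.
Net torque τ = 12.34 N·m.
α = τ/I = 12.34/0.1616 = 76.36 rad/s².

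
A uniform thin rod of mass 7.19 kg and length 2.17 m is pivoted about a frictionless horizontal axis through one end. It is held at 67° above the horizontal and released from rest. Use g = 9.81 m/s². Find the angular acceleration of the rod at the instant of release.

α ≈ 2.65 rad/s²

About the pivot, I = (1/3)ML² = (1/3)(7.19)(2.17)² = 11.29 kg·m².
The weight acts at the center, a distance L/2 = 1.085 m from the pivot; τ = Mg(L/2) cos 67° = 29.90 N·m.
α = τ/I = 29.90/11.29 = 2.650 rad/s².
(Equivalently α = (3g/(2L)) cos 67° = 2.650 rad/s².)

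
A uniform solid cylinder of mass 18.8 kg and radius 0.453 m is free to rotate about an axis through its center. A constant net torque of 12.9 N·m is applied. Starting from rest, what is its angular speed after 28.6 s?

I = ½MR² = (1/2)(18.8)(0.453)² = 1.929 kg·m².
α = τ/I = 12.9/1.929 = 6.688 rad/s².
ω = ω₀ + αt = 0 + (6.688)(28.6) = 191.3 rad/s.

ω ≈ 191 rad/s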